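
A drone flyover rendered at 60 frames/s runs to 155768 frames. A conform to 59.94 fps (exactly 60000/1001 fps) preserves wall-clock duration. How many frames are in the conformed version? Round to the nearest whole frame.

155612 frames

Frames at target rate = 155768 × (60000/1001) / (60) = 155768000/1001 ≈ 155612.388.
Nearest whole frame: 155612.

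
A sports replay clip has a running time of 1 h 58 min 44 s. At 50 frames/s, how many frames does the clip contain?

1 h 58 min 44 s = 7124 s.
Frames = 7124 × 50 = 356200.

356200 frames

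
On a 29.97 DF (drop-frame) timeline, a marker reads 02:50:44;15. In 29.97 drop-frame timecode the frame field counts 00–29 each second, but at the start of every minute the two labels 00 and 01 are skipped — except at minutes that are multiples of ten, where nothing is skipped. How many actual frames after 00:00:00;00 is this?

307029

Complete 10-minute blocks: 17, each 17982 frames → 305694.
Remaining 0 whole minutes in the current block: 0 frames.
Within the current minute: 44 × 30 + 15 = 1335. Total = 305694 + 0 + 1335 = 307029.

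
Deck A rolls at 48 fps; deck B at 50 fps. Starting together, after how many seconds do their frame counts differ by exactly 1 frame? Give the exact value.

The gap grows by |50 − 48| = 2 frames per second.
Time for a 1-frame gap: 1 ÷ (2) = 0.5 s.

0.5 seconds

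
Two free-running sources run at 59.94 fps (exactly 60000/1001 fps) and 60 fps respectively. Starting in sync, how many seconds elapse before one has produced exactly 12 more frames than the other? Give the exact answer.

200.2 seconds

The gap grows by |60 − 60000/1001| = 60/1001 frames per second.
Time for a 12-frame gap: 12 ÷ (60/1001) = 200.2 s.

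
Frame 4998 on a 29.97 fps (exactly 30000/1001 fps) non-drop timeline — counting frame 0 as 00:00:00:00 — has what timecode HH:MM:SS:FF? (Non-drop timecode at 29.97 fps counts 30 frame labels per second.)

00:02:46:18

4998 ÷ 30 = 166 full seconds, remainder 18 frames.
166 s = 0 h 2 min 46 s.
Timecode: 00:02:46:18.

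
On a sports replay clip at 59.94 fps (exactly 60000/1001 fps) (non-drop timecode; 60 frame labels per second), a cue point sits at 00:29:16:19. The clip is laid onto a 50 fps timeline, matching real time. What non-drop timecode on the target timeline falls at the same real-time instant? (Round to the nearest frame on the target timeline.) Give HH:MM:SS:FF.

00:29:18:04

Source frame index: (0×3600 + 29×60 + 16) × 60 + 19 = 105379.
Real time: 105379 / (60000/1001) = 105484379/60000 s.
Target frame: (105484379/60000) × (50) = 105484379/1200 ≈ 87903.649 → 87904.
At 50 labels/s: frame 87904 → 00:29:18:04.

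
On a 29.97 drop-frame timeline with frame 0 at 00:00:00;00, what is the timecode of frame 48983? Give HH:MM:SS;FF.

00:27:14;13

Each 10-minute DF block holds 10 × 60 × 30 − 9 × 2 = 17982 frames. 48983 ÷ 17982 → 2 full blocks, remainder 13019.
Within the partial block the first minute is 1800 frames and each further minute 1798, so 7 further minute boundaries passed. Total skipped labels = 18 × 2 + 2 × 7 = 50.
Non-drop label index = 48983 + 50 = 49033; at 30 labels/s that is 00:27:14:13, i.e. DF 00:27:14;13.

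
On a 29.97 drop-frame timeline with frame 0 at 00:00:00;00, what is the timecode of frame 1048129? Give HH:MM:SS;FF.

Each 10-minute DF block holds 10 × 60 × 30 − 9 × 2 = 17982 frames. 1048129 ÷ 17982 → 58 full blocks, remainder 5173.
Within the partial block the first minute is 1800 frames and each further minute 1798, so 2 further minute boundaries passed. Total skipped labels = 18 × 58 + 2 × 2 = 1048.
Non-drop label index = 1048129 + 1048 = 1049177; at 30 labels/s that is 09:42:52:17, i.e. DF 09:42:52;17.

09:42:52;17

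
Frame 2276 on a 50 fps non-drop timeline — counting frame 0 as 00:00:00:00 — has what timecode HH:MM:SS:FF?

2276 ÷ 50 = 45 full seconds, remainder 26 frames.
45 s = 0 h 0 min 45 s.
Timecode: 00:00:45:26.

00:00:45:26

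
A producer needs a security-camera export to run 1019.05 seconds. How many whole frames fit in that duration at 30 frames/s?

Frames = 1019.05 × 30 = 61143/2 ≈ 30571.5000.
Complete frames: 30571.

30571 frames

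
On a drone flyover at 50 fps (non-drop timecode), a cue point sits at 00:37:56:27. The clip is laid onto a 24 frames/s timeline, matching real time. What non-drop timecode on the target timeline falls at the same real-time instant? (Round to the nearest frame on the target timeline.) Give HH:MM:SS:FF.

Source frame index: (0×3600 + 37×60 + 56) × 50 + 27 = 113827.
Real time: 113827 / (50) = 113827/50 s.
Target frame: (113827/50) × (24) = 1365924/25 ≈ 54636.960 → 54637.
At 24 labels/s: frame 54637 → 00:37:56:13.

00:37:56:13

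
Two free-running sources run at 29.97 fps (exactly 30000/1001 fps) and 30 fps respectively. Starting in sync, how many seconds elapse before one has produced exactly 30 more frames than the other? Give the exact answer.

1001 seconds

The gap grows by |30 − 30000/1001| = 30/1001 frames per second.
Time for a 30-frame gap: 30 ÷ (30/1001) = 1001 s.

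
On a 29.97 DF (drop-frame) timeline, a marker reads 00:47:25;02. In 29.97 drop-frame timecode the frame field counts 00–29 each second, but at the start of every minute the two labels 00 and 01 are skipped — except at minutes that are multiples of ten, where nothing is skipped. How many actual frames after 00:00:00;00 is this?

As if non-drop at 30 labels/s: (0 × 3600 + 47 × 60 + 25) × 30 + 2 = 85352.
Minute boundaries passed: 47; those not divisible by 10: 47 − 4 = 43; dropped labels = 2 × 43 = 86.
Actual frame index = 85352 − 86 = 85266.

85266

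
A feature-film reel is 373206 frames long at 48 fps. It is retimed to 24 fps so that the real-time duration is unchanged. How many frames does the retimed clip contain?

186603 frames

Target frames = source frames × (target rate / source rate) = 373206 × (24)/(48) = 373206 × 1/2 = 186603.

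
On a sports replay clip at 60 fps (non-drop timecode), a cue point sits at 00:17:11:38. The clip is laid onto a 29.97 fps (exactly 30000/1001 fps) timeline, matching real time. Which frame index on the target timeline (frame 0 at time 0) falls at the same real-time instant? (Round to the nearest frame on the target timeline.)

Source frame index: (0×3600 + 17×60 + 11) × 60 + 38 = 61898.
Real time: 61898 / (60) = 30949/30 s.
Target frame: (30949/30) × (30000/1001) = 30949000/1001 ≈ 30918.082 → 30918.

frame 30918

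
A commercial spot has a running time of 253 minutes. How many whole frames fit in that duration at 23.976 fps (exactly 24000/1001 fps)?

363956 frames

253 min = 15180 s.
Frames = 15180 × 24000/1001 = 33120000/91 ≈ 363956.0440.
Complete frames: 363956.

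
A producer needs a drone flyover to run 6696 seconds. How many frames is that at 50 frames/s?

Frames = 6696 × 50 = 334800.

334800 frames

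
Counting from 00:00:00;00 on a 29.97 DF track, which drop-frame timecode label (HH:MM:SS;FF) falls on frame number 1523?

Each 10-minute DF block holds 10 × 60 × 30 − 9 × 2 = 17982 frames. 1523 ÷ 17982 → 0 full blocks, remainder 1523.
Within the partial block the first minute is 1800 frames and each further minute 1798, so 0 further minute boundaries passed. Total skipped labels = 18 × 0 + 2 × 0 = 0.
Non-drop label index = 1523 + 0 = 1523; at 30 labels/s that is 00:00:50:23, i.e. DF 00:00:50;23.

00:00:50;23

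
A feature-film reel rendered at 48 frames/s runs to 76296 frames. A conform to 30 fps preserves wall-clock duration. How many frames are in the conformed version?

47685 frames

Target frames = source frames × (target rate / source rate) = 76296 × (30)/(48) = 76296 × 5/8 = 47685.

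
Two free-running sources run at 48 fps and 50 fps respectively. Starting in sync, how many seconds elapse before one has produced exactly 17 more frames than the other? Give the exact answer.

8.5 seconds

The gap grows by |50 − 48| = 2 frames per second.
Time for a 17-frame gap: 17 ÷ (2) = 8.5 s.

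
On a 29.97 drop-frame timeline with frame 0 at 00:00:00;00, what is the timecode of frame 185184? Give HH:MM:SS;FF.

01:42:58;28

Ten DF minutes hold 17982 frames, so frame 185184 lies in block 10 (frames 179820–197801) with 5364 frames into that block.
The block's first minute is 1800 frames and the rest 1798 each; 5364 frames reaches minute 2, so 10 × 18 + 2 × 2 = 184 labels have been skipped so far.
Adding those back, label number 185184 + 184 = 185368 at 30 labels/s is 6178 s + 28 f = 1 h 42 min 58 s frame 28, i.e. 01:42:58;28.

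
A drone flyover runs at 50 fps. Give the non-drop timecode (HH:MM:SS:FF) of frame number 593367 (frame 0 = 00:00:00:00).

593367 ÷ 50 = 11867 full seconds, remainder 17 frames.
11867 s = 3 h 17 min 47 s.
Timecode: 03:17:47:17.

03:17:47:17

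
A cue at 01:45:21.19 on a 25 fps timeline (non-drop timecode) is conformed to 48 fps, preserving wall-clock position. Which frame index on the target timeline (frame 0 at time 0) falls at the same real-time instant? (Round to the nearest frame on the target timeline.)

Source frame index: (1×3600 + 45×60 + 21) × 25 + 19 = 158044.
Real time: 158044 / (25) = 158044/25 s.
Target frame: (158044/25) × (48) = 7586112/25 ≈ 303444.480 → 303444.

frame 303444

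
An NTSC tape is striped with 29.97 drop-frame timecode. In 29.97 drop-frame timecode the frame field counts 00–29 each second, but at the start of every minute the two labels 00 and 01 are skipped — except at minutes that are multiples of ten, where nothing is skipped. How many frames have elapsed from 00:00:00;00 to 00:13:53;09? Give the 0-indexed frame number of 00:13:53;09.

24975

As if non-drop at 30 labels/s: (0 × 3600 + 13 × 60 + 53) × 30 + 9 = 24999.
Minute boundaries passed: 13; those not divisible by 10: 13 − 1 = 12; dropped labels = 2 × 12 = 24.
Actual frame index = 24999 − 24 = 24975.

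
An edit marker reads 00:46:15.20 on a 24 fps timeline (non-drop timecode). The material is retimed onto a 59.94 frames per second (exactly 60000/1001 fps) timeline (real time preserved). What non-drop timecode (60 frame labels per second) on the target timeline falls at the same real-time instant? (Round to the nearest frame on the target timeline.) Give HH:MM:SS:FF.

00:46:13:04

Source frame index: (0×3600 + 46×60 + 15) × 24 + 20 = 66620.
Real time: 66620 / (24) = 16655/6 s.
Target frame: (16655/6) × (60000/1001) = 166550000/1001 ≈ 166383.616 → 166384.
At 60 labels/s: frame 166384 → 00:46:13:04.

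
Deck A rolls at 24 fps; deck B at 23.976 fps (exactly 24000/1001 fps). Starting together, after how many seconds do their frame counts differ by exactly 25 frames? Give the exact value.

The gap grows by |24000/1001 − 24| = 24/1001 frames per second.
Time for a 25-frame gap: 25 ÷ (24/1001) = 25025/24 s.

25025/24 seconds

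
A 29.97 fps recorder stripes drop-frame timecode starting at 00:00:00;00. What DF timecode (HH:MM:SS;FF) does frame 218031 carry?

02:01:14;29

Each 10-minute DF block holds 10 × 60 × 30 − 9 × 2 = 17982 frames. 218031 ÷ 17982 → 12 full blocks, remainder 2247.
Within the partial block the first minute is 1800 frames and each further minute 1798, so 1 further minute boundary passed. Total skipped labels = 18 × 12 + 2 × 1 = 218.
Non-drop label index = 218031 + 218 = 218249; at 30 labels/s that is 02:01:14:29, i.e. DF 02:01:14;29.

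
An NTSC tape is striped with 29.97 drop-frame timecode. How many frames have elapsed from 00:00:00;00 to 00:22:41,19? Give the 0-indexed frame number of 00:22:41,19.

Complete 10-minute blocks: 2, each 17982 frames → 35964.
Remaining 2 whole minutes in the current block: 1800 + 1 × 1798 = 3598 frames.
Within the current minute: 41 × 30 + 19 − 2 = 1247 (labels ;00/;01 skipped at this minute). Total = 35964 + 3598 + 1247 = 40809.

40809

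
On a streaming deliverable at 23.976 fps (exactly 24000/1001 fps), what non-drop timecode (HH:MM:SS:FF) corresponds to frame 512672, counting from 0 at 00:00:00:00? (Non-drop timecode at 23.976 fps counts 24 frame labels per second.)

512672 ÷ 24 = 21361 full seconds, remainder 8 frames.
21361 s = 5 h 56 min 1 s.
Timecode: 05:56:01:08.

05:56:01:08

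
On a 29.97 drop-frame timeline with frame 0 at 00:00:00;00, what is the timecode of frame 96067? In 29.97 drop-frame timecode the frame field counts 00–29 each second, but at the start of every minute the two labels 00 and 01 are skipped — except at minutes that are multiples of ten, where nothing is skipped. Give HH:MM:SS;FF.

00:53:25;13

Each 10-minute DF block holds 10 × 60 × 30 − 9 × 2 = 17982 frames. 96067 ÷ 17982 → 5 full blocks, remainder 6157.
Within the partial block the first minute is 1800 frames and each further minute 1798, so 3 further minute boundaries passed. Total skipped labels = 18 × 5 + 2 × 3 = 96.
Non-drop label index = 96067 + 96 = 96163; at 30 labels/s that is 00:53:25:13, i.e. DF 00:53:25;13.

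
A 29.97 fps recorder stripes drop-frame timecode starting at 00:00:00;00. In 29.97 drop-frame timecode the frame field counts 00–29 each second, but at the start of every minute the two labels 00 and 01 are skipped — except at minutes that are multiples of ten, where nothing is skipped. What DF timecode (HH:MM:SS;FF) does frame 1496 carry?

00:00:49;26

Ten DF minutes hold 17982 frames, so frame 1496 lies in block 0 (frames 0–17981) with 1496 frames into that block.
The block's first minute is 1800 frames and the rest 1798 each; 1496 frames reaches minute 0, so 0 × 18 + 0 × 2 = 0 labels have been skipped so far.
Adding those back, label number 1496 + 0 = 1496 at 30 labels/s is 49 s + 26 f = 0 h 0 min 49 s frame 26, i.e. 00:00:49;26.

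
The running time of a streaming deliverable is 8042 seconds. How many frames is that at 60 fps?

482520 frames

Frames = 8042 × 60 = 482520.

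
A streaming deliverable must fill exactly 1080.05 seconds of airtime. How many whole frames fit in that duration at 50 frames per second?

54002 frames

Frames = 1080.05 × 50 = 108005/2 ≈ 54002.5000.
Complete frames: 54002.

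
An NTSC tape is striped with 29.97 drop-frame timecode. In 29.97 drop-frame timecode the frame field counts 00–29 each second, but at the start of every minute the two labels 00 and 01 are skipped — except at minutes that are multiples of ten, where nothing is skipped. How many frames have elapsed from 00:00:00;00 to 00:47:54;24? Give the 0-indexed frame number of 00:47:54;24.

86158

Complete 10-minute blocks: 4, each 17982 frames → 71928.
Remaining 7 whole minutes in the current block: 1800 + 6 × 1798 = 12588 frames.
Within the current minute: 54 × 30 + 24 − 2 = 1642 (labels ;00/;01 skipped at this minute). Total = 71928 + 12588 + 1642 = 86158.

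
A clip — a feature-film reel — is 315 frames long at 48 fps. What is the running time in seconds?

Running time = 315 / (48) = 6.5625 s.

6.5625 seconds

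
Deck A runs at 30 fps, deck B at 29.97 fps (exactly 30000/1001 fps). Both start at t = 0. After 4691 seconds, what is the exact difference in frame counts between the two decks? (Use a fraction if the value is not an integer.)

A emits 30 × 4691 = 140730 frames; B emits 30000/1001 × 4691 = 140730000/1001.
Difference = 140730/1001 frames (≈ 140.5894); B is behind A.

140730/1001 frames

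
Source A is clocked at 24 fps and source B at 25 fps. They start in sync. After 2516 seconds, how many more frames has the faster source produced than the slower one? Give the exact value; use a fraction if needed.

2516 frames

A emits 24 × 2516 = 60384 frames; B emits 25 × 2516 = 62900.
Difference = 2516 frames; B is ahead of A.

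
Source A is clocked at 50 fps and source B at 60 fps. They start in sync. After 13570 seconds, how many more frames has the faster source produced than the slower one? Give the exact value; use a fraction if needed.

135700 frames

A emits 50 × 13570 = 678500 frames; B emits 60 × 13570 = 814200.
Difference = 135700 frames; B is ahead of A.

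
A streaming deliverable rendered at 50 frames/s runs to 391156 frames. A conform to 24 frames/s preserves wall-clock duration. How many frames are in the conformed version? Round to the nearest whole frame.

187755 frames

Frames at target rate = 391156 × (24) / (50) = 4693872/25 ≈ 187754.880.
Nearest whole frame: 187755.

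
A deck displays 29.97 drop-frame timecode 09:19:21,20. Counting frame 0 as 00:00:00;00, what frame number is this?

As if non-drop at 30 labels/s: (9 × 3600 + 19 × 60 + 21) × 30 + 20 = 1006850.
Minute boundaries passed: 559; those not divisible by 10: 559 − 55 = 504; dropped labels = 2 × 504 = 1008.
Actual frame index = 1006850 − 1008 = 1005842.

1005842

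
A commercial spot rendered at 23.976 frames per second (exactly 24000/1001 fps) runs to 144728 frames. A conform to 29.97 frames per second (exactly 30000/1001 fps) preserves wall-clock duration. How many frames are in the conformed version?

Target frames = source frames × (target rate / source rate) = 144728 × (30000/1001)/(24000/1001) = 144728 × 5/4 = 180910.

180910 frames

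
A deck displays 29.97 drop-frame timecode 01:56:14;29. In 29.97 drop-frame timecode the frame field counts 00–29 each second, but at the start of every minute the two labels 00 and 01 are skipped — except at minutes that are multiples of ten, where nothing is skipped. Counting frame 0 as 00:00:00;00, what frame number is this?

Complete 10-minute blocks: 11, each 17982 frames → 197802.
Remaining 6 whole minutes in the current block: 1800 + 5 × 1798 = 10790 frames.
Within the current minute: 14 × 30 + 29 − 2 = 447 (labels ;00/;01 skipped at this minute). Total = 197802 + 10790 + 447 = 209039.

209039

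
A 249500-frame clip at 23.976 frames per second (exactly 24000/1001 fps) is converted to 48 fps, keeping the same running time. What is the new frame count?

Target frames = source frames × (target rate / source rate) = 249500 × (48)/(24000/1001) = 249500 × 1001/500 = 499499.

499499 frames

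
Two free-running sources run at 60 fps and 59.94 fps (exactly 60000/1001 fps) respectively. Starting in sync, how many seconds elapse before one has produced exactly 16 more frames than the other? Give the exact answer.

4004/15 seconds

The gap grows by |60000/1001 − 60| = 60/1001 frames per second.
Time for a 16-frame gap: 16 ÷ (60/1001) = 4004/15 s.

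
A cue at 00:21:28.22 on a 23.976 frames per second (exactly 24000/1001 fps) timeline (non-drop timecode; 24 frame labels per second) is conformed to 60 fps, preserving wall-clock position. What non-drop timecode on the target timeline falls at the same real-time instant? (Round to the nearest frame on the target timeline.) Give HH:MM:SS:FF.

Source frame index: (0×3600 + 21×60 + 28) × 24 + 22 = 30934.
Real time: 30934 / (24000/1001) = 15482467/12000 s.
Target frame: (15482467/12000) × (60) = 15482467/200 ≈ 77412.335 → 77412.
At 60 labels/s: frame 77412 → 00:21:30:12.

00:21:30:12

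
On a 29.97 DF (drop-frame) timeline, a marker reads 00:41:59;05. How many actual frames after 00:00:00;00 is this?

As if non-drop at 30 labels/s: (0 × 3600 + 41 × 60 + 59) × 30 + 5 = 75575.
Minute boundaries passed: 41; those not divisible by 10: 41 − 4 = 37; dropped labels = 2 × 37 = 74.
Actual frame index = 75575 − 74 = 75501.

75501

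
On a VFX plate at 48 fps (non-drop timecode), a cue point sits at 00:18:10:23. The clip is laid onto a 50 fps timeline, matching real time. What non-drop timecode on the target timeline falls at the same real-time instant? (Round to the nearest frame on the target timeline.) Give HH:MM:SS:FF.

Source frame index: (0×3600 + 18×60 + 10) × 48 + 23 = 52343.
Real time: 52343 / (48) = 52343/48 s.
Target frame: (52343/48) × (50) = 1308575/24 ≈ 54523.958 → 54524.
At 50 labels/s: frame 54524 → 00:18:10:24.

00:18:10:24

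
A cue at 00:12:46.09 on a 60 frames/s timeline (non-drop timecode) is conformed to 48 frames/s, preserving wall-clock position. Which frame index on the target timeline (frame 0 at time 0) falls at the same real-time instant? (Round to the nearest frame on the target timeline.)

Source frame index: (0×3600 + 12×60 + 46) × 60 + 9 = 45969.
Real time: 45969 / (60) = 15323/20 s.
Target frame: (15323/20) × (48) = 183876/5 ≈ 36775.200 → 36775.

frame 36775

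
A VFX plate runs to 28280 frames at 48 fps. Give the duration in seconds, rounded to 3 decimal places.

Running time = 28280 × 1/48 = 3535/6 s ≈ 589.167 s.

589.167 seconds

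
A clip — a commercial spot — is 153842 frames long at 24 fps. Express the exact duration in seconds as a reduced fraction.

76921/12 seconds

Running time = 153842 ÷ (24) = 153842 × 1/24 = 76921/12 s.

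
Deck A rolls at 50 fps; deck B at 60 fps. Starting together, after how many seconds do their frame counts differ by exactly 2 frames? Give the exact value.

0.2 seconds

The gap grows by |60 − 50| = 10 frames per second.
Time for a 2-frame gap: 2 ÷ (10) = 0.2 s.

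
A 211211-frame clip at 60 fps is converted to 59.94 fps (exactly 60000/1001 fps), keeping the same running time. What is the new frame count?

211000 frames

Target frames = source frames × (target rate / source rate) = 211211 × (60000/1001)/(60) = 211211 × 1000/1001 = 211000.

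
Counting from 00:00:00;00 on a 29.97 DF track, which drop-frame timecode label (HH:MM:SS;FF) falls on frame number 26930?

00:14:58;16

Ten DF minutes hold 17982 frames, so frame 26930 lies in block 1 (frames 17982–35963) with 8948 frames into that block.
The block's first minute is 1800 frames and the rest 1798 each; 8948 frames reaches minute 4, so 1 × 18 + 4 × 2 = 26 labels have been skipped so far.
Adding those back, label number 26930 + 26 = 26956 at 30 labels/s is 898 s + 16 f = 0 h 14 min 58 s frame 16, i.e. 00:14:58;16.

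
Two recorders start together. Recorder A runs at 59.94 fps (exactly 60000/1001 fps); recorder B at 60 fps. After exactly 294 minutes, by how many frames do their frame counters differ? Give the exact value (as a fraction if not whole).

294 min = 17640 s.
A emits 60000/1001 × 17640 = 151200000/143 frames; B emits 60 × 17640 = 1058400.
Difference = 151200/143 frames (≈ 1057.3427); B is ahead of A.

151200/143 frames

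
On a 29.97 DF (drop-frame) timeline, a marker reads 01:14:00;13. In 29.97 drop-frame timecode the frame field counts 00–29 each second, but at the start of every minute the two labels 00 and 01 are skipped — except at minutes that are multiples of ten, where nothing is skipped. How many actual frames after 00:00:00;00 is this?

As if non-drop at 30 labels/s: (1 × 3600 + 14 × 60 + 0) × 30 + 13 = 133213.
Minute boundaries passed: 74; those not divisible by 10: 74 − 7 = 67; dropped labels = 2 × 67 = 134.
Actual frame index = 133213 − 134 = 133079.

133079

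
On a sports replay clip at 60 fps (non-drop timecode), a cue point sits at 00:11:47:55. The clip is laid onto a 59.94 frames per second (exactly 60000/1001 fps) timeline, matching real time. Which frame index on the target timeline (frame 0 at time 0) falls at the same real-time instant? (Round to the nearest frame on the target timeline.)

frame 42433

Source frame index: (0×3600 + 11×60 + 47) × 60 + 55 = 42475.
Real time: 42475 / (60) = 8495/12 s.
Target frame: (8495/12) × (60000/1001) = 42475000/1001 ≈ 42432.567 → 42433.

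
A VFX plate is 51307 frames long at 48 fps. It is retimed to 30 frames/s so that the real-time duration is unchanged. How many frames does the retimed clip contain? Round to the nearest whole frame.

32067 frames

Frames at target rate = 51307 × (30) / (48) = 256535/8 ≈ 32066.875.
Nearest whole frame: 32067.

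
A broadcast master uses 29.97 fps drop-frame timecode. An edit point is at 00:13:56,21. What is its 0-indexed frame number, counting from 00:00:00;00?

25077

Complete 10-minute blocks: 1, each 17982 frames → 17982.
Remaining 3 whole minutes in the current block: 1800 + 2 × 1798 = 5396 frames.
Within the current minute: 56 × 30 + 21 − 2 = 1699 (labels ;00/;01 skipped at this minute). Total = 17982 + 5396 + 1699 = 25077.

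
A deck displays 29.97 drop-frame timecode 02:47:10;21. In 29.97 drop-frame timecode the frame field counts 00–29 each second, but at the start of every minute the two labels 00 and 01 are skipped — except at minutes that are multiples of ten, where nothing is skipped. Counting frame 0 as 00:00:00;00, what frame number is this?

300619

As if non-drop at 30 labels/s: (2 × 3600 + 47 × 60 + 10) × 30 + 21 = 300921.
Minute boundaries passed: 167; those not divisible by 10: 167 − 16 = 151; dropped labels = 2 × 151 = 302.
Actual frame index = 300921 − 302 = 300619.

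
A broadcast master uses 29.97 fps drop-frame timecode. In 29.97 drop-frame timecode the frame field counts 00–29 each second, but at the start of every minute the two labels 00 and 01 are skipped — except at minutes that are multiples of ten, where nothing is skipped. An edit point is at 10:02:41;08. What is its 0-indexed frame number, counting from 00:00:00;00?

As if non-drop at 30 labels/s: (10 × 3600 + 2 × 60 + 41) × 30 + 8 = 1084838.
Minute boundaries passed: 602; those not divisible by 10: 602 − 60 = 542; dropped labels = 2 × 542 = 1084.
Actual frame index = 1084838 − 1084 = 1083754.

1083754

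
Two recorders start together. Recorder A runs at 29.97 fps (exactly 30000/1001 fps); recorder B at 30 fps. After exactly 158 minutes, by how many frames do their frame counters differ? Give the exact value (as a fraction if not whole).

158 min = 9480 s.
A emits 30000/1001 × 9480 = 284400000/1001 frames; B emits 30 × 9480 = 284400.
Difference = 284400/1001 frames (≈ 284.1159); B is ahead of A.

284400/1001 frames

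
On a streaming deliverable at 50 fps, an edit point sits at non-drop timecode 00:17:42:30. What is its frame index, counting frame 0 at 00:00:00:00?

frame 53130

Total seconds to the label: (0 × 3600 + 17 × 60 + 42) = 1062.
Frame index = 1062 × 50 + 30 = 53130.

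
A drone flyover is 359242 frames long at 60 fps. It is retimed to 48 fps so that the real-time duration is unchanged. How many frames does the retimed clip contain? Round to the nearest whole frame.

287394 frames

Frames at target rate = 359242 × (48) / (60) = 1436968/5 ≈ 287393.600.
Nearest whole frame: 287394.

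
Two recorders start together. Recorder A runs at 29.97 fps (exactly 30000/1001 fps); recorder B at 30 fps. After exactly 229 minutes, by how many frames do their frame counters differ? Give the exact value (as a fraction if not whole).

412200/1001 frames

229 min = 13740 s.
A emits 30000/1001 × 13740 = 412200000/1001 frames; B emits 30 × 13740 = 412200.
Difference = 412200/1001 frames (≈ 411.7882); B is ahead of A.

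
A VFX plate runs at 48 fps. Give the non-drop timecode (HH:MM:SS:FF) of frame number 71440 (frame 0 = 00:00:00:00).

71440 ÷ 48 = 1488 full seconds, remainder 16 frames.
1488 s = 0 h 24 min 48 s.
Timecode: 00:24:48:16.

00:24:48:16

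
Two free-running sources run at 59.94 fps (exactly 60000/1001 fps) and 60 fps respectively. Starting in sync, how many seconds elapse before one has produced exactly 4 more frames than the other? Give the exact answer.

The gap grows by |60 − 60000/1001| = 60/1001 frames per second.
Time for a 4-frame gap: 4 ÷ (60/1001) = 1001/15 s.

1001/15 seconds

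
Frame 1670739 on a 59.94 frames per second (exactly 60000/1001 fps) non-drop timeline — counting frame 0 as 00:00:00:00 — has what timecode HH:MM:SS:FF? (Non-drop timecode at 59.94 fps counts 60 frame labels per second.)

07:44:05:39

1670739 ÷ 60 = 27845 full seconds, remainder 39 frames.
27845 s = 7 h 44 min 5 s.
Timecode: 07:44:05:39.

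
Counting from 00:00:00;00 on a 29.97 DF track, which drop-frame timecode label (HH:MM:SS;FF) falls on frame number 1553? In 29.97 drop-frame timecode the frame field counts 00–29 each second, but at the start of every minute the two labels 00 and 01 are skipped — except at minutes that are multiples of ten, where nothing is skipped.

Each 10-minute DF block holds 10 × 60 × 30 − 9 × 2 = 17982 frames. 1553 ÷ 17982 → 0 full blocks, remainder 1553.
Within the partial block the first minute is 1800 frames and each further minute 1798, so 0 further minute boundaries passed. Total skipped labels = 18 × 0 + 2 × 0 = 0.
Non-drop label index = 1553 + 0 = 1553; at 30 labels/s that is 00:00:51:23, i.e. DF 00:00:51;23.

00:00:51;23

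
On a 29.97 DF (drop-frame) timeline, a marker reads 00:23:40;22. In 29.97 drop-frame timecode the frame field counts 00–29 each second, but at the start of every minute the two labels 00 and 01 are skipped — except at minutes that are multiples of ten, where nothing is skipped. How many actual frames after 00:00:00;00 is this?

As if non-drop at 30 labels/s: (0 × 3600 + 23 × 60 + 40) × 30 + 22 = 42622.
Minute boundaries passed: 23; those not divisible by 10: 23 − 2 = 21; dropped labels = 2 × 21 = 42.
Actual frame index = 42622 − 42 = 42580.

42580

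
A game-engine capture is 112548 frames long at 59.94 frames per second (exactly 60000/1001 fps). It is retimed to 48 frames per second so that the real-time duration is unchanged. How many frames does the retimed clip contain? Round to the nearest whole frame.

Frames at target rate = 112548 × (48) / (60000/1001) = 56330274/625 ≈ 90128.438.
Nearest whole frame: 90128.

90128 frames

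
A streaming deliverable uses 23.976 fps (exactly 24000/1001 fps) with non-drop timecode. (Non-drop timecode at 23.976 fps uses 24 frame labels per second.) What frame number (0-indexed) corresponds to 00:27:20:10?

Total seconds to the label: (0 × 3600 + 27 × 60 + 20) = 1640.
Frame index = 1640 × 24 + 10 = 39370.

39370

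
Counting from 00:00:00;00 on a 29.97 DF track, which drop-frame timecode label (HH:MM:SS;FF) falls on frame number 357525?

Ten DF minutes hold 17982 frames, so frame 357525 lies in block 19 (frames 341658–359639) with 15867 frames into that block.
The block's first minute is 1800 frames and the rest 1798 each; 15867 frames reaches minute 8, so 19 × 18 + 8 × 2 = 358 labels have been skipped so far.
Adding those back, label number 357525 + 358 = 357883 at 30 labels/s is 11929 s + 13 f = 3 h 18 min 49 s frame 13, i.e. 03:18:49;13.

03:18:49;13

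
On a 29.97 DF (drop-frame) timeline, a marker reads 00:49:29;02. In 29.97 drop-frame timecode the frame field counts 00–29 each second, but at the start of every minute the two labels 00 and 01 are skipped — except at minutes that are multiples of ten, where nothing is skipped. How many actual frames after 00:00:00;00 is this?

As if non-drop at 30 labels/s: (0 × 3600 + 49 × 60 + 29) × 30 + 2 = 89072.
Minute boundaries passed: 49; those not divisible by 10: 49 − 4 = 45; dropped labels = 2 × 45 = 90.
Actual frame index = 89072 − 90 = 88982.

88982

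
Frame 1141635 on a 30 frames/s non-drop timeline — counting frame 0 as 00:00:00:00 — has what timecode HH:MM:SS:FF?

10:34:14:15

1141635 ÷ 30 = 38054 full seconds, remainder 15 frames.
38054 s = 10 h 34 min 14 s.
Timecode: 10:34:14:15.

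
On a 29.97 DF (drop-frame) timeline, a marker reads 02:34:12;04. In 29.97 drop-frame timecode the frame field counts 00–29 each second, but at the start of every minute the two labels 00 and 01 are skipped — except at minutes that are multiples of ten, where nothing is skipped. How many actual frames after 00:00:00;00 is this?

277286

Complete 10-minute blocks: 15, each 17982 frames → 269730.
Remaining 4 whole minutes in the current block: 1800 + 3 × 1798 = 7194 frames.
Within the current minute: 12 × 30 + 4 − 2 = 362 (labels ;00/;01 skipped at this minute). Total = 269730 + 7194 + 362 = 277286.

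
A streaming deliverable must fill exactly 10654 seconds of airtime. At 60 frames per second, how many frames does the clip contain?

639240 frames

Frames = 10654 × 60 = 639240.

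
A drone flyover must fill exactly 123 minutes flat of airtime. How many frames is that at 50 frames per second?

369000 frames

123 min = 7380 s.
Frames = 7380 × 50 = 369000.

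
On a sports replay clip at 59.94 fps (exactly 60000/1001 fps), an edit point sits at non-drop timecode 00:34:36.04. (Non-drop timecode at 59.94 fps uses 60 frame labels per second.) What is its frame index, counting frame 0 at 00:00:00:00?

Total seconds to the label: (0 × 3600 + 34 × 60 + 36) = 2076.
Frame index = 2076 × 60 + 4 = 124564.

frame 124564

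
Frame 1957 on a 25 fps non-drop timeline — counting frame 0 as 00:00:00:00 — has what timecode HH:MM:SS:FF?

1957 ÷ 25 = 78 full seconds, remainder 7 frames.
78 s = 0 h 1 min 18 s.
Timecode: 00:01:18:07.

00:01:18:07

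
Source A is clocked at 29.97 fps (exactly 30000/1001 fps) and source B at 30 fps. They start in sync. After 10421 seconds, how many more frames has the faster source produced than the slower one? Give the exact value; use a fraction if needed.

A emits 30000/1001 × 10421 = 312630000/1001 frames; B emits 30 × 10421 = 312630.
Difference = 312630/1001 frames (≈ 312.3177); B is ahead of A.

312630/1001 frames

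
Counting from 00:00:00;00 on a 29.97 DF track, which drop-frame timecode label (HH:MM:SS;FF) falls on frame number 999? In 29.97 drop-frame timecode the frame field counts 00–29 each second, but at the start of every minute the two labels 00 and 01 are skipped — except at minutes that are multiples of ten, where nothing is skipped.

Ten DF minutes hold 17982 frames, so frame 999 lies in block 0 (frames 0–17981) with 999 frames into that block.
The block's first minute is 1800 frames and the rest 1798 each; 999 frames reaches minute 0, so 0 × 18 + 0 × 2 = 0 labels have been skipped so far.
Adding those back, label number 999 + 0 = 999 at 30 labels/s is 33 s + 9 f = 0 h 0 min 33 s frame 9, i.e. 00:00:33;09.

00:00:33;09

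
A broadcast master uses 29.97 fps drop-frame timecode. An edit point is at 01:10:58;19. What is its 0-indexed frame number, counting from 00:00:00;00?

127633

Complete 10-minute blocks: 7, each 17982 frames → 125874.
Remaining 0 whole minutes in the current block: 0 frames.
Within the current minute: 58 × 30 + 19 = 1759. Total = 125874 + 0 + 1759 = 127633.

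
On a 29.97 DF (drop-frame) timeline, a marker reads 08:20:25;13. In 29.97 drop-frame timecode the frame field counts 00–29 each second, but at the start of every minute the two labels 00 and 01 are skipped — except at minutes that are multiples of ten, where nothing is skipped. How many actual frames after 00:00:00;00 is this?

Complete 10-minute blocks: 50, each 17982 frames → 899100.
Remaining 0 whole minutes in the current block: 0 frames.
Within the current minute: 25 × 30 + 13 = 763. Total = 899100 + 0 + 763 = 899863.

899863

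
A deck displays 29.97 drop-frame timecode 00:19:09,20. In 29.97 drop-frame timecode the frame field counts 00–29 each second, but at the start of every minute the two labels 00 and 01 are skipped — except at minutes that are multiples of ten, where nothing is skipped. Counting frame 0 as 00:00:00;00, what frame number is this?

As if non-drop at 30 labels/s: (0 × 3600 + 19 × 60 + 9) × 30 + 20 = 34490.
Minute boundaries passed: 19; those not divisible by 10: 19 − 1 = 18; dropped labels = 2 × 18 = 36.
Actual frame index = 34490 − 36 = 34454.

34454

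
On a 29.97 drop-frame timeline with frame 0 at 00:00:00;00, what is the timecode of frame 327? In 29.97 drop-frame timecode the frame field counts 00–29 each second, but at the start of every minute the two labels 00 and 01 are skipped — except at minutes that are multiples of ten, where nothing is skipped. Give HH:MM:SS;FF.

00:00:10;27

Each 10-minute DF block holds 10 × 60 × 30 − 9 × 2 = 17982 frames. 327 ÷ 17982 → 0 full blocks, remainder 327.
Within the partial block the first minute is 1800 frames and each further minute 1798, so 0 further minute boundaries passed. Total skipped labels = 18 × 0 + 2 × 0 = 0.
Non-drop label index = 327 + 0 = 327; at 30 labels/s that is 00:00:10:27, i.e. DF 00:00:10;27.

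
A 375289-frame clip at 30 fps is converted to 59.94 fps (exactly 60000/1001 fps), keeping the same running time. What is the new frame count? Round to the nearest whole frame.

749828 frames

Frames at target rate = 375289 × (60000/1001) / (30) = 750578000/1001 ≈ 749828.172.
Nearest whole frame: 749828.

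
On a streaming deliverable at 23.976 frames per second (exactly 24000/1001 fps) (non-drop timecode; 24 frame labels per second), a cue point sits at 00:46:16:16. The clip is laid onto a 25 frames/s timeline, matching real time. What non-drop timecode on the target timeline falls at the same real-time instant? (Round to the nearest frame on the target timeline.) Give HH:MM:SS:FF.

Source frame index: (0×3600 + 46×60 + 16) × 24 + 16 = 66640.
Real time: 66640 / (24000/1001) = 833833/300 s.
Target frame: (833833/300) × (25) = 833833/12 ≈ 69486.083 → 69486.
At 25 labels/s: frame 69486 → 00:46:19:11.

00:46:19:11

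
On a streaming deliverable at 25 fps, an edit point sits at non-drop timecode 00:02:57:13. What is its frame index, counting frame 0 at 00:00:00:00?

frame 4438

Total seconds to the label: (0 × 3600 + 2 × 60 + 57) = 177.
Frame index = 177 × 25 + 13 = 4438.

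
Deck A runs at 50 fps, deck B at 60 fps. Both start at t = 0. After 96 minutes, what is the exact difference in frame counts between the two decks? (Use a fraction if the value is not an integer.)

57600 frames

96 min = 5760 s.
A emits 50 × 5760 = 288000 frames; B emits 60 × 5760 = 345600.
Difference = 57600 frames; B is ahead of A.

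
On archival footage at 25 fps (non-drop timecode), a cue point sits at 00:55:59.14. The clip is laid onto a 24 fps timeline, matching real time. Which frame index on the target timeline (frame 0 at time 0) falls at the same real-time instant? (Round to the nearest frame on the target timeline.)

frame 80629

Source frame index: (0×3600 + 55×60 + 59) × 25 + 14 = 83989.
Real time: 83989 / (25) = 83989/25 s.
Target frame: (83989/25) × (24) = 2015736/25 ≈ 80629.440 → 80629.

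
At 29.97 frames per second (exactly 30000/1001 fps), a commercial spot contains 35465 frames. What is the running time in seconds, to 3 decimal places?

Running time = 35465 × 1001/30000 = 7100093/6000 s ≈ 1183.349 s.

1183.349 seconds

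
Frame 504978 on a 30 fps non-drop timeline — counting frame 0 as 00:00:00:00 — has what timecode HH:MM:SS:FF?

04:40:32:18

504978 ÷ 30 = 16832 full seconds, remainder 18 frames.
16832 s = 4 h 40 min 32 s.
Timecode: 04:40:32:18.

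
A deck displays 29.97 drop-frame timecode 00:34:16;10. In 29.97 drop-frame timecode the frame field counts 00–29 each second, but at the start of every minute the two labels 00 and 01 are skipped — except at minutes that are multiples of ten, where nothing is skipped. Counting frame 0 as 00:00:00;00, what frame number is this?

Complete 10-minute blocks: 3, each 17982 frames → 53946.
Remaining 4 whole minutes in the current block: 1800 + 3 × 1798 = 7194 frames.
Within the current minute: 16 × 30 + 10 − 2 = 488 (labels ;00/;01 skipped at this minute). Total = 53946 + 7194 + 488 = 61628.

61628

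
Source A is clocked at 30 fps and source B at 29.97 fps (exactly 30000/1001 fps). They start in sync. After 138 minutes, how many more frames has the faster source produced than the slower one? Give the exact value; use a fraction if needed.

138 min = 8280 s.
A emits 30 × 8280 = 248400 frames; B emits 30000/1001 × 8280 = 248400000/1001.
Difference = 248400/1001 frames (≈ 248.1518); B is behind A.

248400/1001 frames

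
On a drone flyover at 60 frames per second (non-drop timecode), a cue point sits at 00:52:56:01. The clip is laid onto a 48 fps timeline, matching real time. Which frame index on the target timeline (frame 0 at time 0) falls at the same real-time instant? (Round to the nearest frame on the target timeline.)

frame 152449

Source frame index: (0×3600 + 52×60 + 56) × 60 + 1 = 190561.
Real time: 190561 / (60) = 190561/60 s.
Target frame: (190561/60) × (48) = 762244/5 ≈ 152448.800 → 152449.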